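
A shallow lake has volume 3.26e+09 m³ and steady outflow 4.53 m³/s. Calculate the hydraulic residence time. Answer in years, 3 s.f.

Q = 4.53 m³/s × 3.156e+07 s/yr = 1.43e+08 m³/yr.
Hydraulic residence time τ = V/Q = 3.26e+09/1.43e+08 = 22.8 yr.

22.8 yr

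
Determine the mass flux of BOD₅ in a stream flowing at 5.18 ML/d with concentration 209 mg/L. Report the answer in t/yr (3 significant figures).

5.18 ML/d = 0.05995 m³/s.
Mass flux = Q·C = 0.05995 m³/s × 209 g/m³ = 12.53 g/s.
= 12.53 g/s × 31.56 = 395.4 t/yr.

395 t/yr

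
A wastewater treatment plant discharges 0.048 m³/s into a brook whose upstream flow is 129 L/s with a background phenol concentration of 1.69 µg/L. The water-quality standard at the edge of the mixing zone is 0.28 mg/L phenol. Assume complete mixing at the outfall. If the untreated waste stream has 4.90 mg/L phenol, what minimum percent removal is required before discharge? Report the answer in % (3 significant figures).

129 L/s = 0.129 m³/s.
1.69 µg/L = 0.00169 mg/L.
Mass balance: 0.28·0.177 = 0.048·Cₑ + 0.129·0.00169.
Cₑ = (0.04956 − 0.000218) / 0.048 = 1.028 mg/L.
Required removal = 1 − 1.028/4.90 = 79.02 %.

79.0 %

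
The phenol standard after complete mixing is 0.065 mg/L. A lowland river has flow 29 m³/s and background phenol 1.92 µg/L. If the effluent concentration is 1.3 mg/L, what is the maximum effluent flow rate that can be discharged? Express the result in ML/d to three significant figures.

128 ML/d

1.92 µg/L = 0.00192 mg/L.
Mass balance at complete mixing: C_std·(Q_w + Q_r) = Q_w·C_e + Q_r·C_b.
Rearranging, Q_w = Q_r·(C_std − C_b)/(C_e − C_std) = 29·(0.065 − 0.00192) / (1.3 − 0.065) = 1.481 m³/s.
= 128 ML/d.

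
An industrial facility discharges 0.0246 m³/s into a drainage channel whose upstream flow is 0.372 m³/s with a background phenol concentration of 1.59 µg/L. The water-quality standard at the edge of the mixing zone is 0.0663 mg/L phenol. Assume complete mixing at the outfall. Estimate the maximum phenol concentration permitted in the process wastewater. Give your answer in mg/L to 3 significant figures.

1.59 µg/L = 0.00159 mg/L.
Mass balance: 0.0663·0.3966 = 0.0246·Cₑ + 0.372·0.00159.
Cₑ = (0.02629 − 0.0005915) / 0.0246 = 1.045 mg/L.

1.04 mg/L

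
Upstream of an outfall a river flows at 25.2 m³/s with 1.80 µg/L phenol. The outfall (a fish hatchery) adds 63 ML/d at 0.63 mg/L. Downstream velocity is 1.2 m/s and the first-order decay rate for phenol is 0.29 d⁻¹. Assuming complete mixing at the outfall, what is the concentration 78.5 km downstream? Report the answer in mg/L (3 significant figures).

0.0156 mg/L

63 ML/d = 0.7292 m³/s.
1.80 µg/L = 0.0018 mg/L.
After complete mixing, C₀ = (0.7292·0.63 + 25.2·0.0018) / 25.93 = 0.01947 mg/L.
Travel time t = 7.85e+04 m / 1.2 m/s = 6.542e+04 s = 0.7571 d.
C = 0.01947·exp(−0.29·0.7571) = 0.01947·0.8029 = 0.01563 mg/L.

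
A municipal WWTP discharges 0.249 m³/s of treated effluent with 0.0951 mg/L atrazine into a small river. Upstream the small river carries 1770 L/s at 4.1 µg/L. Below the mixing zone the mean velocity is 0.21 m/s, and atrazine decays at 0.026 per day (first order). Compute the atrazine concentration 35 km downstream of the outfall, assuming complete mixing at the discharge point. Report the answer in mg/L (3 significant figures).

1770 L/s = 1.77 m³/s.
4.1 µg/L = 0.0041 mg/L.
After complete mixing, C₀ = (0.249·0.0951 + 1.77·0.0041) / 2.019 = 0.01532 mg/L.
Travel time t = 3.5e+04 m / 0.21 m/s = 1.667e+05 s = 1.929 d.
C = 0.01532·exp(−0.026·1.929) = 0.01532·0.9511 = 0.01457 mg/L.

0.0146 mg/L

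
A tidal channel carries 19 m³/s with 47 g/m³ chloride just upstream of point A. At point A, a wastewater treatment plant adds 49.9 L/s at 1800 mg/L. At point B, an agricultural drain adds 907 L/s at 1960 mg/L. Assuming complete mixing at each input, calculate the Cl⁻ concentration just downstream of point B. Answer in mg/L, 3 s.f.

138 mg/L

49.9 L/s = 0.0499 m³/s.
After input A: C = (19·47 + 0.0499·1800) / 19.05 = 51.59 mg/L.
907 L/s = 0.907 m³/s.
After input B: C = (19.05·51.59 + 0.907·1960) / 19.96 = 138.3 mg/L.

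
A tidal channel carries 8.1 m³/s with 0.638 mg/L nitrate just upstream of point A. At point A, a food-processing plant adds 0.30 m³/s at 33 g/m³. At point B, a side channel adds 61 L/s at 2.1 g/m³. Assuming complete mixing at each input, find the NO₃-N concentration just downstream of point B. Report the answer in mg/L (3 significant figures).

1.80 mg/L

After input A: C = (8.1·0.638 + 0.3·33) / 8.4 = 1.794 mg/L.
61 L/s = 0.061 m³/s.
After input B: C = (8.4·1.794 + 0.061·2.1) / 8.461 = 1.796 mg/L.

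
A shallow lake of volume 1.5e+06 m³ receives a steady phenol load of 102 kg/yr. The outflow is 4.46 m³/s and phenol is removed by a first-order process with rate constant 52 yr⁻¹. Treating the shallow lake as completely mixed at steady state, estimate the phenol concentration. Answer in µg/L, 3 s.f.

Outflow Q = 4.46 m³/s × 3.156e+07 s/yr = 1.407e+08 m³/yr.
Steady-state CSTR mass balance: W = Q·C + k·V·C, so C = W/(Q + kV).
Q + kV = 1.407e+08 + 52·1.5e+06 = 2.187e+08 m³/yr.
C = 102/2.187e+08 = 4.663e-07 kg/m³ = 0.0004663 mg/L = 0.4663 µg/L.

0.466 µg/L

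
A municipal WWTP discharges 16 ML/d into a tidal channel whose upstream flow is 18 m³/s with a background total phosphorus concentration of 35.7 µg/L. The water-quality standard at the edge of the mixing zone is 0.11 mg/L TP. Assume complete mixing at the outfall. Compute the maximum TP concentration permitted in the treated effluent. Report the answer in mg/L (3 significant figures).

16 ML/d = 0.1852 m³/s.
35.7 µg/L = 0.0357 mg/L.
Mass balance: 0.11·18.19 = 0.1852·Cₑ + 18·0.0357.
Cₑ = (2 − 0.6426) / 0.1852 = 7.332 mg/L.

7.33 mg/L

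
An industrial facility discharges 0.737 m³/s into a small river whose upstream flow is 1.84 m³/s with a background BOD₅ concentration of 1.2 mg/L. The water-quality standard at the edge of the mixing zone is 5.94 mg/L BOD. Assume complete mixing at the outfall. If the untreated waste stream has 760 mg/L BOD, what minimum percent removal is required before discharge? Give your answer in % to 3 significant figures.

97.7 %

Mass balance: 5.94·2.577 = 0.737·Cₑ + 1.84·1.2.
Cₑ = (15.31 − 2.208) / 0.737 = 17.77 mg/L.
Required removal = 1 − 17.77/760 = 97.66 %.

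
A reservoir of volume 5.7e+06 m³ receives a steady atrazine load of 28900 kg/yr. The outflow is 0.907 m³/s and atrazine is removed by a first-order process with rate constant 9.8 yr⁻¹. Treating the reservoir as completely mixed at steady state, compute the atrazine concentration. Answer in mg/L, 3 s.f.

Outflow Q = 0.907 m³/s × 3.156e+07 s/yr = 2.862e+07 m³/yr.
Steady-state CSTR mass balance: W = Q·C + k·V·C, so C = W/(Q + kV).
Q + kV = 2.862e+07 + 9.8·5.7e+06 = 8.448e+07 m³/yr.
C = 28900/8.448e+07 = 0.0003421 kg/m³ = 0.3421 mg/L.

0.342 mg/L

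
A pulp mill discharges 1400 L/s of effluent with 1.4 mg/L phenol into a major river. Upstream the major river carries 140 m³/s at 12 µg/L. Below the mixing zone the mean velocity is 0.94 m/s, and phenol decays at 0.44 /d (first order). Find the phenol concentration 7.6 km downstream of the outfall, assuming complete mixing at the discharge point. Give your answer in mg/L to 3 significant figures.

0.0247 mg/L

1400 L/s = 1.4 m³/s.
12 µg/L = 0.012 mg/L.
After complete mixing, C₀ = (1.4·1.4 + 140·0.012) / 141.4 = 0.02574 mg/L.
Travel time t = 7600 m / 0.94 m/s = 8085 s = 0.09358 d.
C = 0.02574·exp(−0.44·0.09358) = 0.02574·0.9597 = 0.0247 mg/L.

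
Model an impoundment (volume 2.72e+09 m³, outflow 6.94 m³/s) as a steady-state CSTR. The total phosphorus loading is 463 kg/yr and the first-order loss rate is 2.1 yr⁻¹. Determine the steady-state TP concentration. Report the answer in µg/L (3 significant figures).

0.0781 µg/L

Outflow Q = 6.94 m³/s × 3.156e+07 s/yr = 2.19e+08 m³/yr.
Steady-state CSTR mass balance: W = Q·C + k·V·C, so C = W/(Q + kV).
Q + kV = 2.19e+08 + 2.1·2.72e+09 = 5.931e+09 m³/yr.
C = 463/5.931e+09 = 7.806e-08 kg/m³ = 7.806e-05 mg/L = 0.07806 µg/L.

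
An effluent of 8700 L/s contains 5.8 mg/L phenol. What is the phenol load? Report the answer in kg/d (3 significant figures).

4360 kg/d

8700 L/s = 8.7 m³/s.
Mass flux = Q·C = 8.7 m³/s × 5.8 g/m³ = 50.46 g/s.
= 50.46 g/s × 86.4 = 4360 kg/d.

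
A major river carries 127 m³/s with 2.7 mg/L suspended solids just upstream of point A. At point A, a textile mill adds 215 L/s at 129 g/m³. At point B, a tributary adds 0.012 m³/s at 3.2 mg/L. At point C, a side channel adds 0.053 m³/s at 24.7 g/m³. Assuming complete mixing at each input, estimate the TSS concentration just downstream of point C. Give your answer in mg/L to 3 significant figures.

215 L/s = 0.215 m³/s.
After input A: C = (127·2.7 + 0.215·129) / 127.2 = 2.913 mg/L.
After input B: C = (127.2·2.913 + 0.012·3.2) / 127.2 = 2.913 mg/L.
After input C: C = (127.2·2.913 + 0.053·24.7) / 127.3 = 2.923 mg/L.

2.92 mg/L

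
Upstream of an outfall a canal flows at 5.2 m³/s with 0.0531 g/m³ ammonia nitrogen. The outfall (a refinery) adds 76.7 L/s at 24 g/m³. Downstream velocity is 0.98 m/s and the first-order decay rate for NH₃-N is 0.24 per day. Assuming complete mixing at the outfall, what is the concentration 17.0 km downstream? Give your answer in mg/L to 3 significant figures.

76.7 L/s = 0.0767 m³/s.
After complete mixing, C₀ = (0.0767·24 + 5.2·0.0531) / 5.277 = 0.4012 mg/L.
Travel time t = 1.7e+04 m / 0.98 m/s = 1.735e+04 s = 0.2008 d.
C = 0.4012·exp(−0.24·0.2008) = 0.4012·0.953 = 0.3823 mg/L.

0.382 mg/L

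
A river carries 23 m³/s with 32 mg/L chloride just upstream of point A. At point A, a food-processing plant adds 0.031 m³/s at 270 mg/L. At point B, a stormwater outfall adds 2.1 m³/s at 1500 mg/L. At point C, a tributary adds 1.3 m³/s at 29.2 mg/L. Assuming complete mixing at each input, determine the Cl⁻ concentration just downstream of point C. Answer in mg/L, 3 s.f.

149 mg/L

After input A: C = (23·32 + 0.031·270) / 23.03 = 32.32 mg/L.
After input B: C = (23.03·32.32 + 2.1·1500) / 25.13 = 155 mg/L.
After input C: C = (25.13·155 + 1.3·29.2) / 26.43 = 148.8 mg/L.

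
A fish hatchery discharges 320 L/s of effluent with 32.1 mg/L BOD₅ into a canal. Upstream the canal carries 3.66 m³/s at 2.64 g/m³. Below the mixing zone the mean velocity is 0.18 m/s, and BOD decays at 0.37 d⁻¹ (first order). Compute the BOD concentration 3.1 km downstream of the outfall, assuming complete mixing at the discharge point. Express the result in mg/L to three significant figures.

4.65 mg/L

320 L/s = 0.32 m³/s.
After complete mixing, C₀ = (0.32·32.1 + 3.66·2.64) / 3.98 = 5.009 mg/L.
Travel time t = 3100 m / 0.18 m/s = 1.722e+04 s = 0.1993 d.
C = 5.009·exp(−0.37·0.1993) = 5.009·0.9289 = 4.653 mg/L.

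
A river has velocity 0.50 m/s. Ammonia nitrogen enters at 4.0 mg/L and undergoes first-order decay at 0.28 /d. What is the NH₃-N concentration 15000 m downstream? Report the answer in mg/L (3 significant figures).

3.63 mg/L

Travel time t = 15000 m / 0.50 m/s = 1.5e+04/0.50 = 3e+04 s = 0.3472 d.
First-order decay: C = 4.0·exp(−0.28·0.3472) = 4.0·0.9074 = 3.629 mg/L.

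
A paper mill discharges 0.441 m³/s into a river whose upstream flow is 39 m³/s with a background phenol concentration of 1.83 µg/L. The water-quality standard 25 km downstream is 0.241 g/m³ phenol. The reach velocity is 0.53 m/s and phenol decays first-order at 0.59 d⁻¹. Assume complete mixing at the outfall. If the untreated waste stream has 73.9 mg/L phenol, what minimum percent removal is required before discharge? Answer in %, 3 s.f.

60.0 %

1.83 µg/L = 0.00183 mg/L.
Travel time to the compliance point: t = 2.5e+04/0.53 = 4.717e+04 s = 0.5459 d; decay factor exp(−0.59·0.5459) = 0.7246.
So the concentration just after mixing may be at most 0.241/0.7246 = 0.3326 mg/L.
Mass balance: 0.3326·39.44 = 0.441·Cₑ + 39·0.00183.
Cₑ = (13.12 − 0.07137) / 0.441 = 29.58 mg/L.
Required removal = 1 − 29.58/73.9 = 59.97 %.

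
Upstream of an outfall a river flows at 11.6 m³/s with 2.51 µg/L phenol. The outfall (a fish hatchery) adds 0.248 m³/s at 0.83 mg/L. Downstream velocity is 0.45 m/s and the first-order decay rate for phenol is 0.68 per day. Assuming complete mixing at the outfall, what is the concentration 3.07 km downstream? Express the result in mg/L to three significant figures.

0.0188 mg/L

2.51 µg/L = 0.00251 mg/L.
After complete mixing, C₀ = (0.248·0.83 + 11.6·0.00251) / 11.85 = 0.01983 mg/L.
Travel time t = 3070 m / 0.45 m/s = 6822 s = 0.07896 d.
C = 0.01983·exp(−0.68·0.07896) = 0.01983·0.9477 = 0.01879 mg/L.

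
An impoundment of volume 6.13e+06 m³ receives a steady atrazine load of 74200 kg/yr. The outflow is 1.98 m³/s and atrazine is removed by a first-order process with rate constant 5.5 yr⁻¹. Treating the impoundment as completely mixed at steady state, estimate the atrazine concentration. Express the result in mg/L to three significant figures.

0.771 mg/L

Outflow Q = 1.98 m³/s × 3.156e+07 s/yr = 6.248e+07 m³/yr.
Steady-state CSTR mass balance: W = Q·C + k·V·C, so C = W/(Q + kV).
Q + kV = 6.248e+07 + 5.5·6.13e+06 = 9.62e+07 m³/yr.
C = 74200/9.62e+07 = 0.0007713 kg/m³ = 0.7713 mg/L.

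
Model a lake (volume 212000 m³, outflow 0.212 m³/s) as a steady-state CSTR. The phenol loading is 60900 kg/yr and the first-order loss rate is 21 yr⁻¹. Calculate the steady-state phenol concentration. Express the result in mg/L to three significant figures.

Outflow Q = 0.212 m³/s × 3.156e+07 s/yr = 6.69e+06 m³/yr.
Steady-state CSTR mass balance: W = Q·C + k·V·C, so C = W/(Q + kV).
Q + kV = 6.69e+06 + 21·212000 = 1.114e+07 m³/yr.
C = 60900/1.114e+07 = 0.005466 kg/m³ = 5.466 mg/L.

5.47 mg/L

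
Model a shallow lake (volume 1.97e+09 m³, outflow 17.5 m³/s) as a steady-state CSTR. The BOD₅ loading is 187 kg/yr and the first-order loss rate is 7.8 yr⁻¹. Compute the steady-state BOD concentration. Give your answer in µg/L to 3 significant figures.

0.0117 µg/L

Outflow Q = 17.5 m³/s × 3.156e+07 s/yr = 5.523e+08 m³/yr.
Steady-state CSTR mass balance: W = Q·C + k·V·C, so C = W/(Q + kV).
Q + kV = 5.523e+08 + 7.8·1.97e+09 = 1.592e+10 m³/yr.
C = 187/1.592e+10 = 1.175e-08 kg/m³ = 1.175e-05 mg/L = 0.01175 µg/L.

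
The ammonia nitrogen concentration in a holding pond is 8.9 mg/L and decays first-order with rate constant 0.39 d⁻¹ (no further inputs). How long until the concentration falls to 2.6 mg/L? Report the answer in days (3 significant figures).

3.16 d

t = ln(C₀/C)/k = ln(8.9/2.6)/0.39 = 1.231/0.39 = 3.155 d.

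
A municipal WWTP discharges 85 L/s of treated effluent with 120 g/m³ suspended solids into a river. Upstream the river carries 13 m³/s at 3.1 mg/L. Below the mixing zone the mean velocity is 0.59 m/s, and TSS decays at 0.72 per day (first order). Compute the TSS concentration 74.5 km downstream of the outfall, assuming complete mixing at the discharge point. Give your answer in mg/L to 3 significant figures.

1.35 mg/L

85 L/s = 0.085 m³/s.
After complete mixing, C₀ = (0.085·120 + 13·3.1) / 13.09 = 3.859 mg/L.
Travel time t = 7.45e+04 m / 0.59 m/s = 1.263e+05 s = 1.461 d.
C = 3.859·exp(−0.72·1.461) = 3.859·0.3491 = 1.347 mg/L.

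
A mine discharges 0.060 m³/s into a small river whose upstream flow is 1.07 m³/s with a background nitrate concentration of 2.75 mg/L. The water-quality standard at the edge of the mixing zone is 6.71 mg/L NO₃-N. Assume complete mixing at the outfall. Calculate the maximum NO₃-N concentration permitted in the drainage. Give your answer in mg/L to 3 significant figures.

Mass balance: 6.71·1.13 = 0.06·Cₑ + 1.07·2.75.
Cₑ = (7.582 − 2.943) / 0.06 = 77.33 mg/L.

77.3 mg/L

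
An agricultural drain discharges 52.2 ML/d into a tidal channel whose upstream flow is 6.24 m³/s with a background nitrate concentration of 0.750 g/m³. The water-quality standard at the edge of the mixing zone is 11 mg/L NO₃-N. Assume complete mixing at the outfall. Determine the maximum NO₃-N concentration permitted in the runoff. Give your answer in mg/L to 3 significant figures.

52.2 ML/d = 0.6042 m³/s.
Mass balance: 11·6.844 = 0.6042·Cₑ + 6.24·0.75.
Cₑ = (75.29 − 4.68) / 0.6042 = 116.9 mg/L.

117 mg/L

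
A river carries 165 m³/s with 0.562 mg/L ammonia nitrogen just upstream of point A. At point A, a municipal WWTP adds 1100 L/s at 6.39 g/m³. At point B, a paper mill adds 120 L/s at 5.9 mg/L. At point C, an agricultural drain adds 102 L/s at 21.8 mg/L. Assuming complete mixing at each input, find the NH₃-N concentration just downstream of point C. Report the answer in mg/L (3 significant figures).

1100 L/s = 1.1 m³/s.
After input A: C = (165·0.562 + 1.1·6.39) / 166.1 = 0.6006 mg/L.
120 L/s = 0.12 m³/s.
After input B: C = (166.1·0.6006 + 0.12·5.9) / 166.2 = 0.6044 mg/L.
102 L/s = 0.102 m³/s.
After input C: C = (166.2·0.6044 + 0.102·21.8) / 166.3 = 0.6174 mg/L.

0.617 mg/L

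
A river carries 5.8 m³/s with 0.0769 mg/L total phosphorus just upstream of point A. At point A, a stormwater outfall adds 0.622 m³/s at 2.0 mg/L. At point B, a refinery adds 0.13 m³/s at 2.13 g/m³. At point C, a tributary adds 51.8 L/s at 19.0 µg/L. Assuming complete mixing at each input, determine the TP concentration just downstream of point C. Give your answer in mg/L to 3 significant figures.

After input A: C = (5.8·0.0769 + 0.622·2) / 6.422 = 0.2632 mg/L.
After input B: C = (6.422·0.2632 + 0.13·2.13) / 6.552 = 0.3002 mg/L.
51.8 L/s = 0.0518 m³/s.
19.0 µg/L = 0.019 mg/L.
After input C: C = (6.552·0.3002 + 0.0518·0.019) / 6.604 = 0.298 mg/L.

0.298 mg/L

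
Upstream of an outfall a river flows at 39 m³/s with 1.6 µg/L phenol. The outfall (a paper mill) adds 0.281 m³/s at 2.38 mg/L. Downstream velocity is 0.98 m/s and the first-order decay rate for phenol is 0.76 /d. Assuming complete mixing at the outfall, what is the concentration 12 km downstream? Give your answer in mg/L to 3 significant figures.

0.0167 mg/L

1.6 µg/L = 0.0016 mg/L.
After complete mixing, C₀ = (0.281·2.38 + 39·0.0016) / 39.28 = 0.01861 mg/L.
Travel time t = 1.2e+04 m / 0.98 m/s = 1.224e+04 s = 0.1417 d.
C = 0.01861·exp(−0.76·0.1417) = 0.01861·0.8979 = 0.01671 mg/L.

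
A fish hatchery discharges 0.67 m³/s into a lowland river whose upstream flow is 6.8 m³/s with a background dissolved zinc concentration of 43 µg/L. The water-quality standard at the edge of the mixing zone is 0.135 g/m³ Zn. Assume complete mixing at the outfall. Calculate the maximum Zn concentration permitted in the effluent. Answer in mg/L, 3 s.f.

1.07 mg/L

43 µg/L = 0.043 mg/L.
Mass balance: 0.135·7.47 = 0.67·Cₑ + 6.8·0.043.
Cₑ = (1.008 − 0.2924) / 0.67 = 1.069 mg/L.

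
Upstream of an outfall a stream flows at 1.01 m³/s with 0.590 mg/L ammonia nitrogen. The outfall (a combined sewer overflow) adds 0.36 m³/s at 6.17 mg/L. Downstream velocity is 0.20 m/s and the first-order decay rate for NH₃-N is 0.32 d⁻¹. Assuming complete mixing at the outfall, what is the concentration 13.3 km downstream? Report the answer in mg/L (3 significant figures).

After complete mixing, C₀ = (0.36·6.17 + 1.01·0.59) / 1.37 = 2.056 mg/L.
Travel time t = 1.33e+04 m / 0.20 m/s = 6.65e+04 s = 0.7697 d.
C = 2.056·exp(−0.32·0.7697) = 2.056·0.7817 = 1.607 mg/L.

1.61 mg/L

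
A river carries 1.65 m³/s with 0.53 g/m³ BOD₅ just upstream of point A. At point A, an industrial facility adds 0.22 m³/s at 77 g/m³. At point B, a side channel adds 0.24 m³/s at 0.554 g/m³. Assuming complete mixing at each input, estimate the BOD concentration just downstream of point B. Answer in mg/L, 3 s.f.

After input A: C = (1.65·0.53 + 0.22·77) / 1.87 = 9.526 mg/L.
After input B: C = (1.87·9.526 + 0.24·0.554) / 2.11 = 8.506 mg/L.

8.51 mg/L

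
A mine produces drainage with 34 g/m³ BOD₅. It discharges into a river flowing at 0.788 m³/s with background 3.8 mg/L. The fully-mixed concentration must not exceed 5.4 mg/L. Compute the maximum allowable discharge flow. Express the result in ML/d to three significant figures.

Mass balance at complete mixing: C_std·(Q_w + Q_r) = Q_w·C_e + Q_r·C_b.
Rearranging, Q_w = Q_r·(C_std − C_b)/(C_e − C_std) = 0.788·(5.4 − 3.8) / (34 − 5.4) = 0.04408 m³/s.
= 3.809 ML/d.

3.81 ML/d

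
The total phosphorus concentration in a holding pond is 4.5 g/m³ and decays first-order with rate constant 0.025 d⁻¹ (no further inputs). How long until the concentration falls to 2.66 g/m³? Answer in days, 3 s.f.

t = ln(C₀/C)/k = ln(4.5/2.66)/0.025 = 0.5258/0.025 = 21.03 d.

21.0 d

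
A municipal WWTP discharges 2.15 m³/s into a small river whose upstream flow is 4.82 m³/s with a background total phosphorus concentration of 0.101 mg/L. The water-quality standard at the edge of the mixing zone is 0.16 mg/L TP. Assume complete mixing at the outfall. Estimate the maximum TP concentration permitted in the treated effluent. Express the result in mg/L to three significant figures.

0.292 mg/L

Mass balance: 0.16·6.97 = 2.15·Cₑ + 4.82·0.101.
Cₑ = (1.115 − 0.4868) / 2.15 = 0.2923 mg/L.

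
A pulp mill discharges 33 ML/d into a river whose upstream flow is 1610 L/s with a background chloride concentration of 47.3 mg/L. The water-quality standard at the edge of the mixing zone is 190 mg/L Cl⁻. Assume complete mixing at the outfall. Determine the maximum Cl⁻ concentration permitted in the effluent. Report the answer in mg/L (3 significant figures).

33 ML/d = 0.3819 m³/s.
1610 L/s = 1.61 m³/s.
Mass balance: 190·1.992 = 0.3819·Cₑ + 1.61·47.3.
Cₑ = (378.5 − 76.15) / 0.3819 = 791.5 mg/L.

792 mg/L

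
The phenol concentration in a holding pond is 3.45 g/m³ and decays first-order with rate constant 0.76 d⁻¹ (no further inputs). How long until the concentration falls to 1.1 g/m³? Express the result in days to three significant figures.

t = ln(C₀/C)/k = ln(3.45/1.1)/0.76 = 1.143/0.76 = 1.504 d.

1.50 d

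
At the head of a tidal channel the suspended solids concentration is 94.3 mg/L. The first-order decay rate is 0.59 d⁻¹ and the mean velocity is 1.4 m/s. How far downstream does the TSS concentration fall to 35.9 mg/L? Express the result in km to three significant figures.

198 km

From C = C₀·e^(−kt), t = ln(C₀/C)/k = ln(94.3/35.9)/0.59 = 0.9657/0.59 = 1.637 d.
Distance = v·t = 1.4 m/s × 1.414e+05 s = 1.98e+05 m = 198 km.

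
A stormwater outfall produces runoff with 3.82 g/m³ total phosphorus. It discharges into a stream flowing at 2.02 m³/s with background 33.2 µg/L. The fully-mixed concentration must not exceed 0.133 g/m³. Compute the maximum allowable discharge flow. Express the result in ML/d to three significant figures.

33.2 µg/L = 0.0332 mg/L.
Mass balance at complete mixing: C_std·(Q_w + Q_r) = Q_w·C_e + Q_r·C_b.
Rearranging, Q_w = Q_r·(C_std − C_b)/(C_e − C_std) = 2.02·(0.133 − 0.0332) / (3.82 − 0.133) = 0.05468 m³/s.
= 4.724 ML/d.

4.72 ML/d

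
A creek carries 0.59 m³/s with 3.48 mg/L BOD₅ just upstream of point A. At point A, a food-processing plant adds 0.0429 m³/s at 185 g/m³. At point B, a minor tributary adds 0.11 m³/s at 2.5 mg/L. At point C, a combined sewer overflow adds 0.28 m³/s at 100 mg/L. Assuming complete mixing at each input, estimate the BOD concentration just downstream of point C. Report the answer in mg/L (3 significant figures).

After input A: C = (0.59·3.48 + 0.0429·185) / 0.6329 = 15.78 mg/L.
After input B: C = (0.6329·15.78 + 0.11·2.5) / 0.7429 = 13.82 mg/L.
After input C: C = (0.7429·13.82 + 0.28·100) / 1.023 = 37.41 mg/L.

37.4 mg/L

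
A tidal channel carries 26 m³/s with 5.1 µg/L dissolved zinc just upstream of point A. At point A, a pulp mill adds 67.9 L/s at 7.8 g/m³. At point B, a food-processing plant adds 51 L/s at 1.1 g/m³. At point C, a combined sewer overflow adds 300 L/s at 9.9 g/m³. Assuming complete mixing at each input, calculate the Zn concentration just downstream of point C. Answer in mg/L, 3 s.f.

5.1 µg/L = 0.0051 mg/L.
67.9 L/s = 0.0679 m³/s.
After input A: C = (26·0.0051 + 0.0679·7.8) / 26.07 = 0.0254 mg/L.
51 L/s = 0.051 m³/s.
After input B: C = (26.07·0.0254 + 0.051·1.1) / 26.12 = 0.0275 mg/L.
300 L/s = 0.3 m³/s.
After input C: C = (26.12·0.0275 + 0.3·9.9) / 26.42 = 0.1396 mg/L.

0.140 mg/L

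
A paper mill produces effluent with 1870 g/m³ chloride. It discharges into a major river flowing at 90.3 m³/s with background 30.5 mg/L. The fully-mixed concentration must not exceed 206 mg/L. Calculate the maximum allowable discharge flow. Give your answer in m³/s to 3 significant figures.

9.52 m³/s

Mass balance at complete mixing: C_std·(Q_w + Q_r) = Q_w·C_e + Q_r·C_b.
Rearranging, Q_w = Q_r·(C_std − C_b)/(C_e − C_std) = 90.3·(206 − 30.5) / (1870 − 206) = 9.524 m³/s.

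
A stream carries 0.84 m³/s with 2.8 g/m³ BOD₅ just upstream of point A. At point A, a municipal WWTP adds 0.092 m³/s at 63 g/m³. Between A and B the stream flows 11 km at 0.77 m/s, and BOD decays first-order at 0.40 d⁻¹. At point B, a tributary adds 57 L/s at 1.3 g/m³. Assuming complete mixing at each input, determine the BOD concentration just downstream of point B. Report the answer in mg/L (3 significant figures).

After input A: C = (0.84·2.8 + 0.092·63) / 0.932 = 8.742 mg/L.
Over the 11 km reach to input B (t = 1.429e+04 s = 0.1653 d), decay gives C = 8.742·exp(−0.40·0.1653) = 8.183 mg/L.
57 L/s = 0.057 m³/s.
After input B: C = (0.932·8.183 + 0.057·1.3) / 0.989 = 7.786 mg/L.

7.79 mg/L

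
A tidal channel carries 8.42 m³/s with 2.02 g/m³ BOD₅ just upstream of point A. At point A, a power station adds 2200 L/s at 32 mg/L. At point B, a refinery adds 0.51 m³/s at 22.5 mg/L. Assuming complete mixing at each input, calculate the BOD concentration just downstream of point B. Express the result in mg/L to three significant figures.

2200 L/s = 2.2 m³/s.
After input A: C = (8.42·2.02 + 2.2·32) / 10.62 = 8.231 mg/L.
After input B: C = (10.62·8.231 + 0.51·22.5) / 11.13 = 8.884 mg/L.

8.88 mg/L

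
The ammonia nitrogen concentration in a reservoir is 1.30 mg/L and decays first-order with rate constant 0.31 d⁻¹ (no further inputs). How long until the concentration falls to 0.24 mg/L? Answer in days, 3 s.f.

t = ln(C₀/C)/k = ln(1.30/0.24)/0.31 = 1.689/0.31 = 5.45 d.

5.45 d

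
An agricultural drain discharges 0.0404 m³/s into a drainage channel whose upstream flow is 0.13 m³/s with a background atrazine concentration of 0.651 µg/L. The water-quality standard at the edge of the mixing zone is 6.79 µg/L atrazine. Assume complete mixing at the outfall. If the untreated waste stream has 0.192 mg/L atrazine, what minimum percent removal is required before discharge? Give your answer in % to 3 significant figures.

86.2 %

0.651 µg/L = 0.000651 mg/L.
6.79 µg/L = 0.00679 mg/L.
Mass balance: 0.00679·0.1704 = 0.0404·Cₑ + 0.13·0.000651.
Cₑ = (0.001157 − 8.463e-05) / 0.0404 = 0.02654 mg/L.
Required removal = 1 − 0.02654/0.192 = 86.17 %.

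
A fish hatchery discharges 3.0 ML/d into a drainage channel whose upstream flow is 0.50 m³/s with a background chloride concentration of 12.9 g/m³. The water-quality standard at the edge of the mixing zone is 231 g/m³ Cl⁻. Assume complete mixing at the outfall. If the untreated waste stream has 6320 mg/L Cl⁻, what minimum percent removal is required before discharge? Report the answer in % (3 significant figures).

3.0 ML/d = 0.03472 m³/s.
Mass balance: 231·0.5347 = 0.03472·Cₑ + 0.5·12.9.
Cₑ = (123.5 − 6.45) / 0.03472 = 3372 mg/L.
Required removal = 1 − 3372/6320 = 46.65 %.

46.7 %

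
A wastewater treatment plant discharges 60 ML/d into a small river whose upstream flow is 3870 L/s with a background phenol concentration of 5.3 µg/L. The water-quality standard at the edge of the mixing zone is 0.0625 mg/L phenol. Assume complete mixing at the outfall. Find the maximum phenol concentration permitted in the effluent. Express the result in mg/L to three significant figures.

0.381 mg/L

60 ML/d = 0.6944 m³/s.
3870 L/s = 3.87 m³/s.
5.3 µg/L = 0.0053 mg/L.
Mass balance: 0.0625·4.564 = 0.6944·Cₑ + 3.87·0.0053.
Cₑ = (0.2853 − 0.02051) / 0.6944 = 0.3813 mg/L.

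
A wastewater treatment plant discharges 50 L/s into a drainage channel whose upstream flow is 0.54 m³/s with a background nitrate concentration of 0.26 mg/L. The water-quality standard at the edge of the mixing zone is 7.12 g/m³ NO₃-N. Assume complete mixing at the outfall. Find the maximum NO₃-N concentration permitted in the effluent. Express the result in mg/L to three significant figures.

50 L/s = 0.05 m³/s.
Mass balance: 7.12·0.59 = 0.05·Cₑ + 0.54·0.26.
Cₑ = (4.201 − 0.1404) / 0.05 = 81.21 mg/L.

81.2 mg/L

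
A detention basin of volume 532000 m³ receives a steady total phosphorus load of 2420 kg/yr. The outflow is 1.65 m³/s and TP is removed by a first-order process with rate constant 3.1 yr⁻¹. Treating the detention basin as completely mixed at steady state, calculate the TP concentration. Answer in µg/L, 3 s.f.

Outflow Q = 1.65 m³/s × 3.156e+07 s/yr = 5.207e+07 m³/yr.
Steady-state CSTR mass balance: W = Q·C + k·V·C, so C = W/(Q + kV).
Q + kV = 5.207e+07 + 3.1·532000 = 5.372e+07 m³/yr.
C = 2420/5.372e+07 = 4.505e-05 kg/m³ = 0.04505 mg/L = 45.05 µg/L.

45.0 µg/L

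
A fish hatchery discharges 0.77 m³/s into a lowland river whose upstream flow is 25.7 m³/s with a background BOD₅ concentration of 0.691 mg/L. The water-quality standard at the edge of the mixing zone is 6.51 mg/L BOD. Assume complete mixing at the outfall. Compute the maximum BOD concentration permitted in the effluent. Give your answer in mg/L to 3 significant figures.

201 mg/L

Mass balance: 6.51·26.47 = 0.77·Cₑ + 25.7·0.691.
Cₑ = (172.3 − 17.76) / 0.77 = 200.7 mg/L.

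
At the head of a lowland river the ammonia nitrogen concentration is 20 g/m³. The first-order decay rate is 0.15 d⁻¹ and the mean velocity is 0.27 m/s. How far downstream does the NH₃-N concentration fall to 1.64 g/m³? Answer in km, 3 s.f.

From C = C₀·e^(−kt), t = ln(C₀/C)/k = ln(20/1.64)/0.15 = 2.501/0.15 = 16.67 d.
Distance = v·t = 0.27 m/s × 1.441e+06 s = 3.89e+05 m = 389 km.

389 km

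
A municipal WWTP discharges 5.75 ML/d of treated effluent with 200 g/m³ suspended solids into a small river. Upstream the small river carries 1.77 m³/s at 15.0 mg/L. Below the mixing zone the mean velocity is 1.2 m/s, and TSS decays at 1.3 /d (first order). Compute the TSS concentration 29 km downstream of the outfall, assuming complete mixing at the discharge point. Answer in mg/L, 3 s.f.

5.75 ML/d = 0.06655 m³/s.
After complete mixing, C₀ = (0.06655·200 + 1.77·15) / 1.837 = 21.7 mg/L.
Travel time t = 2.9e+04 m / 1.2 m/s = 2.417e+04 s = 0.2797 d.
C = 21.7·exp(−1.3·0.2797) = 21.7·0.6952 = 15.09 mg/L.

15.1 mg/L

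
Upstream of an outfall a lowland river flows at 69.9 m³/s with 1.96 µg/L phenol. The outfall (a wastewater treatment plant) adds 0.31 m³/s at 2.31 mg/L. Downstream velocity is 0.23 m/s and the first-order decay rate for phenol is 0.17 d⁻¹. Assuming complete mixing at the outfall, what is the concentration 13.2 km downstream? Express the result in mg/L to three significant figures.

0.0109 mg/L

1.96 µg/L = 0.00196 mg/L.
After complete mixing, C₀ = (0.31·2.31 + 69.9·0.00196) / 70.21 = 0.01215 mg/L.
Travel time t = 1.32e+04 m / 0.23 m/s = 5.739e+04 s = 0.6643 d.
C = 0.01215·exp(−0.17·0.6643) = 0.01215·0.8932 = 0.01085 mg/L.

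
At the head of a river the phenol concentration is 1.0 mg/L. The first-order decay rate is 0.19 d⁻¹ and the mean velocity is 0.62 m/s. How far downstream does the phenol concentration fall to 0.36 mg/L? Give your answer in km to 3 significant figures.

288 km

From C = C₀·e^(−kt), t = ln(C₀/C)/k = ln(1.0/0.36)/0.19 = 1.022/0.19 = 5.377 d.
Distance = v·t = 0.62 m/s × 4.646e+05 s = 2.88e+05 m = 288 km.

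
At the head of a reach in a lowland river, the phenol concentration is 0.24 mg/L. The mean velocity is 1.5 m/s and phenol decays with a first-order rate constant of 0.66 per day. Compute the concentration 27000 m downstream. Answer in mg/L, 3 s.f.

0.209 mg/L

Travel time t = 27000 m / 1.5 m/s = 2.7e+04/1.5 = 1.8e+04 s = 0.2083 d.
First-order decay: C = 0.24·exp(−0.66·0.2083) = 0.24·0.8715 = 0.2092 mg/L.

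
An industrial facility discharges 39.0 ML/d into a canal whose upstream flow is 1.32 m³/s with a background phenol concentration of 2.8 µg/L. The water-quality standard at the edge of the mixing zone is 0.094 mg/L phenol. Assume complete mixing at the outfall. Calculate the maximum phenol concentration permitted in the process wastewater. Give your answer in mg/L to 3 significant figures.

0.361 mg/L

39.0 ML/d = 0.4514 m³/s.
2.8 µg/L = 0.0028 mg/L.
Mass balance: 0.094·1.771 = 0.4514·Cₑ + 1.32·0.0028.
Cₑ = (0.1665 − 0.003696) / 0.4514 = 0.3607 mg/L.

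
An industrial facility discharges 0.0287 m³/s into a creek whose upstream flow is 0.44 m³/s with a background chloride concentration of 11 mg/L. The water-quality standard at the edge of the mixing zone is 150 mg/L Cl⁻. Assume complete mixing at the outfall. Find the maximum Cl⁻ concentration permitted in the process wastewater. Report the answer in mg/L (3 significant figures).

Mass balance: 150·0.4687 = 0.0287·Cₑ + 0.44·11.
Cₑ = (70.31 − 4.84) / 0.0287 = 2281 mg/L.

2280 mg/L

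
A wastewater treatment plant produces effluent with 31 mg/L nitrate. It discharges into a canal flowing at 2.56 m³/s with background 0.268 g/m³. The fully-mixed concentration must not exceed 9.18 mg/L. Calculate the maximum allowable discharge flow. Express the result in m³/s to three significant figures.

1.05 m³/s

Mass balance at complete mixing: C_std·(Q_w + Q_r) = Q_w·C_e + Q_r·C_b.
Rearranging, Q_w = Q_r·(C_std − C_b)/(C_e − C_std) = 2.56·(9.18 − 0.268) / (31 − 9.18) = 1.046 m³/s.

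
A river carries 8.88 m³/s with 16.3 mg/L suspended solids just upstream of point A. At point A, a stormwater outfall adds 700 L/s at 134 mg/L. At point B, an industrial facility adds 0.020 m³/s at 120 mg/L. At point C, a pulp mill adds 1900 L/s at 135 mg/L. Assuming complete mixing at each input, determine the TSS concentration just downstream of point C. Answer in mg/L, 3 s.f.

700 L/s = 0.7 m³/s.
After input A: C = (8.88·16.3 + 0.7·134) / 9.58 = 24.9 mg/L.
After input B: C = (9.58·24.9 + 0.02·120) / 9.6 = 25.1 mg/L.
1900 L/s = 1.9 m³/s.
After input C: C = (9.6·25.1 + 1.9·135) / 11.5 = 43.26 mg/L.

43.3 mg/L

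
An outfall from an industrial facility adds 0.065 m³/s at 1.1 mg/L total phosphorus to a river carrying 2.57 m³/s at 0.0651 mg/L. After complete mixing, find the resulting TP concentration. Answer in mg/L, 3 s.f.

0.0906 mg/L

Conservation of mass across the mixing zone: C = (0.065·1.1 + 2.57·0.0651) / (0.065 + 2.57) = 0.2388/2.635 = 0.09063 mg/L.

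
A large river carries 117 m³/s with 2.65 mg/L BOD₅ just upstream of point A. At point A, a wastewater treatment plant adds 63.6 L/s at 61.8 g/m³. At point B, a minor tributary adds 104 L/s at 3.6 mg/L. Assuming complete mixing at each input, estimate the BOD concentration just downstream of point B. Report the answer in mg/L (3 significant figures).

63.6 L/s = 0.0636 m³/s.
After input A: C = (117·2.65 + 0.0636·61.8) / 117.1 = 2.682 mg/L.
104 L/s = 0.104 m³/s.
After input B: C = (117.1·2.682 + 0.104·3.6) / 117.2 = 2.683 mg/L.

2.68 mg/L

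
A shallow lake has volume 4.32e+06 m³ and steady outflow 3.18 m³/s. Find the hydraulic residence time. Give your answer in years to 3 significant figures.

Q = 3.18 m³/s × 3.156e+07 s/yr = 1.004e+08 m³/yr.
Hydraulic residence time τ = V/Q = 4.32e+06/1.004e+08 = 0.04305 yr.

0.0430 yr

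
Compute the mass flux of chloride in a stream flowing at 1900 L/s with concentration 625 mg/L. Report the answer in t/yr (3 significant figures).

37500 t/yr

1900 L/s = 1.9 m³/s.
Mass flux = Q·C = 1.9 m³/s × 625 g/m³ = 1188 g/s.
= 1188 g/s × 31.56 = 3.747e+04 t/yr.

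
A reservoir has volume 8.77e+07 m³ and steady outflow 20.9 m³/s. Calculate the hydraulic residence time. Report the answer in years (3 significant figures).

0.133 yr

Q = 20.9 m³/s × 3.156e+07 s/yr = 6.596e+08 m³/yr.
Hydraulic residence time τ = V/Q = 8.77e+07/6.596e+08 = 0.133 yr.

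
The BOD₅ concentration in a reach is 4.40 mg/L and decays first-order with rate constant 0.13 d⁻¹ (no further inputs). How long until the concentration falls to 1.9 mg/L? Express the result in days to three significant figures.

t = ln(C₀/C)/k = ln(4.40/1.9)/0.13 = 0.8398/0.13 = 6.46 d.

6.46 d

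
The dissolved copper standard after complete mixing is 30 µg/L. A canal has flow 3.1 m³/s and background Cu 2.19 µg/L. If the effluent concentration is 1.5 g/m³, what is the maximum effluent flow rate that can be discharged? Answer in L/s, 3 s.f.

58.6 L/s

2.19 µg/L = 0.00219 mg/L.
30 µg/L = 0.03 mg/L.
Mass balance at complete mixing: C_std·(Q_w + Q_r) = Q_w·C_e + Q_r·C_b.
Rearranging, Q_w = Q_r·(C_std − C_b)/(C_e − C_std) = 3.1·(0.03 − 0.00219) / (1.5 − 0.03) = 0.05865 m³/s.
= 58.65 L/s.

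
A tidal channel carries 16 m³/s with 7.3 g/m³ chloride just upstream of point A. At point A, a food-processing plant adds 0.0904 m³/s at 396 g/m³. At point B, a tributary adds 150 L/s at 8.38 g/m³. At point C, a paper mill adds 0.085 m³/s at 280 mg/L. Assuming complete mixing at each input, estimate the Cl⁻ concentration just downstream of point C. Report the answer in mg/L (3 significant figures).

After input A: C = (16·7.3 + 0.0904·396) / 16.09 = 9.484 mg/L.
150 L/s = 0.15 m³/s.
After input B: C = (16.09·9.484 + 0.15·8.38) / 16.24 = 9.474 mg/L.
After input C: C = (16.24·9.474 + 0.085·280) / 16.33 = 10.88 mg/L.

10.9 mg/L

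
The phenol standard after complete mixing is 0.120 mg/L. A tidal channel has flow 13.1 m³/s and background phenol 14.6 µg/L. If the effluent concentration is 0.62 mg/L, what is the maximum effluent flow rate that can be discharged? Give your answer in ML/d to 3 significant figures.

14.6 µg/L = 0.0146 mg/L.
Mass balance at complete mixing: C_std·(Q_w + Q_r) = Q_w·C_e + Q_r·C_b.
Rearranging, Q_w = Q_r·(C_std − C_b)/(C_e − C_std) = 13.1·(0.12 − 0.0146) / (0.62 − 0.12) = 2.761 m³/s.
= 238.6 ML/d.

239 ML/d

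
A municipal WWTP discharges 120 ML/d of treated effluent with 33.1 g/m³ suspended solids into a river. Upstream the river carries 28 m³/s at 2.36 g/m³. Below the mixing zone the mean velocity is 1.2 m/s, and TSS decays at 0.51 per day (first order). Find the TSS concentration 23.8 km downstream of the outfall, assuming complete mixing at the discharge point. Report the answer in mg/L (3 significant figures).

120 ML/d = 1.389 m³/s.
After complete mixing, C₀ = (1.389·33.1 + 28·2.36) / 29.39 = 3.813 mg/L.
Travel time t = 2.38e+04 m / 1.2 m/s = 1.983e+04 s = 0.2296 d.
C = 3.813·exp(−0.51·0.2296) = 3.813·0.8895 = 3.392 mg/L.

3.39 mg/L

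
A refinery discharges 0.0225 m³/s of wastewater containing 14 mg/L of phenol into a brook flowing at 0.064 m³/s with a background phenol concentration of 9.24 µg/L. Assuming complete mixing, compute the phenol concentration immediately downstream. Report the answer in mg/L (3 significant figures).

3.65 mg/L

9.24 µg/L = 0.00924 mg/L.
Conservation of mass across the mixing zone: C = (0.0225·14 + 0.064·0.00924) / (0.0225 + 0.064) = 0.3156/0.0865 = 3.648 mg/L.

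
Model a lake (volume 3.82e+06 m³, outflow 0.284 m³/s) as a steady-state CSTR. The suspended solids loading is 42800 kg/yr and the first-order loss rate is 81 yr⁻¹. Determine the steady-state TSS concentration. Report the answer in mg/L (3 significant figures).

0.134 mg/L

Outflow Q = 0.284 m³/s × 3.156e+07 s/yr = 8.962e+06 m³/yr.
Steady-state CSTR mass balance: W = Q·C + k·V·C, so C = W/(Q + kV).
Q + kV = 8.962e+06 + 81·3.82e+06 = 3.184e+08 m³/yr.
C = 42800/3.184e+08 = 0.0001344 kg/m³ = 0.1344 mg/L.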